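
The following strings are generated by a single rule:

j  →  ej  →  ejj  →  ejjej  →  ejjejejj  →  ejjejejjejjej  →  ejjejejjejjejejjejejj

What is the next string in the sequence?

From term 3 onward, concatenate the last term with the second-to-last: ej·j = ejj, ejj·ej = ejjej, …
So term 8 is ejjejejjejjejejjejejj·ejjejejjejjej.

ejjejejjejjejejjejejjejjejejjejjej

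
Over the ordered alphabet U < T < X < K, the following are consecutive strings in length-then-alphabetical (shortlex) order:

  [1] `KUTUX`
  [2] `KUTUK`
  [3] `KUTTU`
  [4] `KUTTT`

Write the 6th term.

KUTTK

Advancing 2 positions from KUTTT through KUTTT → KUTTX reaches term 6.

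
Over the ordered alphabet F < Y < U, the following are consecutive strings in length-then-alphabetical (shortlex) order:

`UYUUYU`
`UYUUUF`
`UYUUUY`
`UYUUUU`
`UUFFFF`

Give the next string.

UUFFFY

Treat UUFFFF as a base-3 numeral over the given alphabet and add one, carrying through any trailing U's.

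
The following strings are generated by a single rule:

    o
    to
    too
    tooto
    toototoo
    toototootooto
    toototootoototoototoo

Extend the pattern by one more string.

From term 3 onward, concatenate the last term with the second-to-last: to·o = too, too·to = tooto, …
The next term joins toototootoototoototoo and toototootooto.

toototootoototoototootoototootooto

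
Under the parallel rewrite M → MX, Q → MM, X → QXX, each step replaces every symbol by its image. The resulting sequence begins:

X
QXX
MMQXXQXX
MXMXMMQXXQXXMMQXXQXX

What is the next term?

φ(MXMXMMQXXQXXMMQXXQXX) expands symbol-by-symbol to MX QXX MX QXX MX MX MM QXX QXX MM QXX QXX MX MX MM QXX QXX MM QXX QXX; joining the 20 pieces gives the next term.

MXQXXMXQXXMXMXMMQXXQXXMMQXXQXXMXMXMMQXXQXXMMQXXQXX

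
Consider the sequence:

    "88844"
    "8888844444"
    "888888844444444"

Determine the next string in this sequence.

Term n consists of 2n+1 8's, followed by 3n-1 4's (n = 1, 2, …).
Setting n = 4 gives 9, 11 characters in each block.

88888888844444444444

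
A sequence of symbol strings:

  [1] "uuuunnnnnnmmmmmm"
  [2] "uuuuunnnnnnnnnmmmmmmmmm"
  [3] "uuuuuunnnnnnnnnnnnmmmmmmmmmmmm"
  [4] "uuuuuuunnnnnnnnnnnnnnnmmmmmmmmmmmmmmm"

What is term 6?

uuuuuuuuunnnnnnnnnnnnnnnnnnnnnmmmmmmmmmmmmmmmmmmmmm

Term n consists of n+2 u's, followed by 3n n's, followed by 3n m's, where the shown terms are n = 2, 3, 4, 5.
At n = 7 the blocks have lengths 9, 21, 21.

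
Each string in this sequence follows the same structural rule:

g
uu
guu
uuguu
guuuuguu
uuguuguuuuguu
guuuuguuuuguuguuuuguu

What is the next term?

uuguuguuuuguuguuuuguuuuguuguuuuguu

From term 3 onward, concatenate the second-to-last term with the last: g·uu = guu, uu·guu = uuguu, …
Continuing: uuguuguuuuguu · guuuuguuuuguuguuuuguu gives term 8.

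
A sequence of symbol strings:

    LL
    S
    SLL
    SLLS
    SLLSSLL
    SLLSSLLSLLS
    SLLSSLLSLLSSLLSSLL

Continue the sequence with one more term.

SLLSSLLSLLSSLLSSLLSLLSSLLSLLS

From term 3 onward, concatenate the last term with the second-to-last: S·LL = SLL, SLL·S = SLLS, …
So term 8 is SLLSSLLSLLSSLLSSLL·SLLSSLLSLLS.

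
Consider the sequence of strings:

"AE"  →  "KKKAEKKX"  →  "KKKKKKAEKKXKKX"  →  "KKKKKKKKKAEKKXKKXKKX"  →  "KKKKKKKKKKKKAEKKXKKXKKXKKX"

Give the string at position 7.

KKKKKKKKKKKKKKKKKKAEKKXKKXKKXKKXKKXKKX

Every step adds KKK to the front and KKX to the end of the previous string.
From KKKKKKKKKKKKAEKKXKKXKKXKKX, 2 further steps: KKKKKKKKKKKKAEKKXKKXKKXKKX → KKKKKKKKKKKKKKKAEKKXKKXKKXKKXKKX → (answer).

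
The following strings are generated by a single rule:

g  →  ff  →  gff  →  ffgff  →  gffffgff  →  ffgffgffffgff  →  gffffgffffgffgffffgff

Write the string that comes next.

This is a Fibonacci-style word recurrence s(k) = s(k−2)·s(k−1): e.g. g·ff = gff.
Continuing: ffgffgffffgff · gffffgffffgffgffffgff gives term 8.

ffgffgffffgffgffffgffffgffgffffgff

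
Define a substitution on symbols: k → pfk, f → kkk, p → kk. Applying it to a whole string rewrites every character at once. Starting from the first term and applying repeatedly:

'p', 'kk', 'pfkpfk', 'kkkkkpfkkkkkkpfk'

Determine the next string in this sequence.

pfkpfkpfkpfkpfkkkkkkpfkpfkpfkpfkpfkpfkkkkkkpfk

Applying the rule to each of the 16 symbols of kkkkkpfkkkkkkpfk gives the pieces pfk pfk pfk pfk pfk kk kkk pfk pfk pfk pfk pfk pfk kk kkk pfk, which concatenate to the answer.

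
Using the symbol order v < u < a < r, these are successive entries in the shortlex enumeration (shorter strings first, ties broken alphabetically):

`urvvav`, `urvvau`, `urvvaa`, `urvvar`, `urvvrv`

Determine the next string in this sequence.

urvvru

Treat urvvrv as a base-4 numeral over the given alphabet and add one, carrying through any trailing r's.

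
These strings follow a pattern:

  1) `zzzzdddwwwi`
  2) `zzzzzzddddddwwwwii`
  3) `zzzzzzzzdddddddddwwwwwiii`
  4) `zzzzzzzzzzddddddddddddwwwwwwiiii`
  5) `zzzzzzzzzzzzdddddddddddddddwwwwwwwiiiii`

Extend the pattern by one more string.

zzzzzzzzzzzzzzddddddddddddddddddwwwwwwwwiiiiii

Each string has the form z^{2n+2} d^{3n} w^{n+2} i^{n} (n = 1, 2, …).
Setting n = 6 gives 14, 18, 8, 6 characters in each block.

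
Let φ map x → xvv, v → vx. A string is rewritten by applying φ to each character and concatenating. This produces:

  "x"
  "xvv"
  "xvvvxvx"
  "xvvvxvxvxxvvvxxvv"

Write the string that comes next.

φ(xvvvxvxvxxvvvxxvv) expands symbol-by-symbol to xvv vx vx vx xvv vx xvv vx xvv xvv vx vx vx xvv xvv vx vx; joining the 17 pieces gives the next term.

xvvvxvxvxxvvvxxvvvxxvvxvvvxvxvxxvvxvvvxvx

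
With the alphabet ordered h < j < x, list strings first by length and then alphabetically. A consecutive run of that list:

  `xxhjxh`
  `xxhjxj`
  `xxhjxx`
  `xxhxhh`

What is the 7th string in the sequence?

Advancing 3 positions from xxhxhh through xxhxhh → xxhxhj → xxhxhx reaches term 7.

xxhxjh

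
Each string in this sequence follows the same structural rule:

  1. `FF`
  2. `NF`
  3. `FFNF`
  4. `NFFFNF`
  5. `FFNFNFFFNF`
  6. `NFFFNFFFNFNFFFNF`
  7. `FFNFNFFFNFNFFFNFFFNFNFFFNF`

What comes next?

From term 3 onward, concatenate the second-to-last term with the last: FF·NF = FFNF, NF·FFNF = NFFFNF, …
So term 8 is NFFFNFFFNFNFFFNF·FFNFNFFFNFNFFFNFFFNFNFFFNF.

NFFFNFFFNFNFFFNFFFNFNFFFNFNFFFNFFFNFNFFFNF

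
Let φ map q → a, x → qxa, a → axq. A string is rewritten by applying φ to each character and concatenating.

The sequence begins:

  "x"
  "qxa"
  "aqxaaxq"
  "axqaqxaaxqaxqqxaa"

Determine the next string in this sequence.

Rewriting the 17 symbols of axqaqxaaxqaxqqxaa one by one yields axq qxa a axq a qxa axq axq qxa a axq qxa a a qxa axq axq; concatenated:

axqqxaaaxqaqxaaxqaxqqxaaaxqqxaaaqxaaxqaxq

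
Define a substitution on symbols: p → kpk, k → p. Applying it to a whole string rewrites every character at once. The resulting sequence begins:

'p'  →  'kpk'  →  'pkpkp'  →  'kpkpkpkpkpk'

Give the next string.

Rewriting each symbol of kpkpkpkpkpk: k→p, p→kpk, k→p, p→kpk, k→p, p→kpk, k→p, p→kpk, k→p, p→kpk, k→p, which concatenates to p kpk p kpk p kpk p kpk p kpk p.

pkpkpkpkpkpkpkpkpkpkp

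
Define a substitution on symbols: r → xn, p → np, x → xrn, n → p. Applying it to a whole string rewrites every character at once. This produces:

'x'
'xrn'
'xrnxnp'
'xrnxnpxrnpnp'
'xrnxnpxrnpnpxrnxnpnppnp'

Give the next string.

Applying the rule to each of the 23 symbols of xrnxnpxrnpnpxrnxnpnppnp gives the pieces xrn xn p xrn p np xrn xn p np p np xrn xn p xrn p np p np np p np, which concatenate to the answer.

xrnxnpxrnpnpxrnxnpnppnpxrnxnpxrnpnppnpnppnp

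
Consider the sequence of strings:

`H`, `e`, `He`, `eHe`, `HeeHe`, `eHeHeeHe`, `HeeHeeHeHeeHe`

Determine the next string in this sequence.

eHeHeeHeHeeHeeHeHeeHe

Each term (from the third on) is the two preceding terms concatenated in order: term 3 = H·e = He.
The next term joins eHeHeeHe and HeeHeeHeHeeHe.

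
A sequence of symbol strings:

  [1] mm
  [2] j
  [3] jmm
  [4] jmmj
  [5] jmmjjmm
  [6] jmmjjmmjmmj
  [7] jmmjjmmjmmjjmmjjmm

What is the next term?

This is a Fibonacci-style word recurrence s(k) = s(k−1)·s(k−2): e.g. j·mm = jmm.
So term 8 is jmmjjmmjmmjjmmjjmm·jmmjjmmjmmj.

jmmjjmmjmmjjmmjjmmjmmjjmmjmmj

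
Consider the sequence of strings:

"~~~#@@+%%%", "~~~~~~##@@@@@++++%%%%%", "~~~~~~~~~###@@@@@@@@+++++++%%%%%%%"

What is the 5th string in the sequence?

Term n consists of 3n ~'s, followed by n #'s, followed by 3n-1 @'s, followed by 3n-2 +'s, followed by 2n+1 %'s (n = 1, 2, …).
Setting n = 5 gives 15, 5, 14, 13, 11 characters in each block.

~~~~~~~~~~~~~~~#####@@@@@@@@@@@@@@+++++++++++++%%%%%%%%%%%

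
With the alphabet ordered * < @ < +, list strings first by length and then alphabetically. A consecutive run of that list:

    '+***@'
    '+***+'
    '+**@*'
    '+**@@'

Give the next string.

+**@+

Find the rightmost character of +**@@ below +, bump it to the next letter, and reset everything to its right to *.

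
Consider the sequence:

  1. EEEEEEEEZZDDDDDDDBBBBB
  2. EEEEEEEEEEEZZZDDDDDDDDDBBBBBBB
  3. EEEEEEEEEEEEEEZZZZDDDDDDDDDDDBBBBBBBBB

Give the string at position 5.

Each string has the form E^{3n-1} Z^{n-1} D^{2n+1} B^{2n-1}, where the shown terms are n = 3, 4, 5.
Setting n = 7 gives 20, 6, 15, 13 characters in each block.

EEEEEEEEEEEEEEEEEEEEZZZZZZDDDDDDDDDDDDDDDBBBBBBBBBBBBB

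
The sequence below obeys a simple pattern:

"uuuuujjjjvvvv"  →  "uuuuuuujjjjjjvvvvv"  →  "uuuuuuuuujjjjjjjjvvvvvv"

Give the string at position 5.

Each string has the form u^{2n+3} j^{2n+2} v^{n+3} (n = 1, 2, …).
Setting n = 5 gives 13, 12, 8 characters in each block.

uuuuuuuuuuuuujjjjjjjjjjjjvvvvvvvv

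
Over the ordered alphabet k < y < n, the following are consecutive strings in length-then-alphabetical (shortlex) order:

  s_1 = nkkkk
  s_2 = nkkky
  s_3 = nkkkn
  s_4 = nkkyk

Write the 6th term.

Continuing the enumeration 2 steps past nkkyk: nkkyk → nkkyy → (answer).

nkkyn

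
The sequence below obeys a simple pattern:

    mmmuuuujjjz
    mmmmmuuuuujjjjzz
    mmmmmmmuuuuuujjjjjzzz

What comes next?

mmmmmmmmmuuuuuuujjjjjjzzzz

Reading off run lengths: m runs 3, 5, 7; u runs 4, 5, 6; j runs 3, 4, 5; z runs 1, 2, 3 — each is linear in n, where the shown terms are n = 2, 3, 4.
At n = 5 the blocks have lengths 9, 7, 6, 4.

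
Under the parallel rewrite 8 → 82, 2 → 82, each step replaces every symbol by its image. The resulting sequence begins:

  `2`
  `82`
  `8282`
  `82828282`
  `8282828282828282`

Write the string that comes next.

Rewriting the 16 symbols of 8282828282828282 one by one yields 82 82 82 82 82 82 82 82 82 82 82 82 82 82 82 82; concatenated:

82828282828282828282828282828282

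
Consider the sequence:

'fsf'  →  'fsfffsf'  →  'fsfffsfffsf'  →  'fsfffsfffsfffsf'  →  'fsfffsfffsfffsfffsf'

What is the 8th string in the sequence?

fsfffsfffsfffsfffsfffsfffsfffsf

Each term is the previous one with ffsf appended.
From fsfffsfffsfffsfffsf, 3 further steps: fsfffsfffsfffsfffsf → fsfffsfffsfffsfffsfffsf → fsfffsfffsfffsfffsfffsfffsf → (answer).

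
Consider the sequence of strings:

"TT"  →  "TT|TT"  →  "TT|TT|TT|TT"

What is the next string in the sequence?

Each string is two copies of the previous one joined by '|'.
So the next term is two copies of TT|TT|TT|TT with '|' between the halves.

TT|TT|TT|TT|TT|TT|TT|TT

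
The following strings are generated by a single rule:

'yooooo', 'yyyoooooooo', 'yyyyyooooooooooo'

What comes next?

yyyyyyyoooooooooooooo

Reading off run lengths: y runs 1, 3, 5; o runs 5, 8, 11 — each is linear in n (n = 1, 2, …).
Setting n = 4 gives 7, 14 characters in each block.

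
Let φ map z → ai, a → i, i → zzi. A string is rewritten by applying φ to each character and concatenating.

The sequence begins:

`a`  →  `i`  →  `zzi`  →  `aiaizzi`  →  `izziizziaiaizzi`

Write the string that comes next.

Rewriting the 15 symbols of izziizziaiaizzi one by one yields zzi ai ai zzi zzi ai ai zzi i zzi i zzi ai ai zzi; concatenated:

zziaiaizzizziaiaizziizziizziaiaizzi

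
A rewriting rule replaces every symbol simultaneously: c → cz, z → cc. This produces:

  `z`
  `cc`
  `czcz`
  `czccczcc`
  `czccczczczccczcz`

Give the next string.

czccczczczccczccczccczczczccczcc

Replace each of the 16 characters of czccczczczccczcz in place — cz cc cz cz cz cc cz cc cz cc cz cz cz cc cz cc — and concatenate.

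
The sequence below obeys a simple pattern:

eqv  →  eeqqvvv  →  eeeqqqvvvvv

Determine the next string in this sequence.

eeeeqqqqvvvvvvv

Each string has the form e^{n} q^{n} v^{2n-1} (n = 1, 2, …).
For the next term, n = 4, so the run lengths are 4, 4, 7.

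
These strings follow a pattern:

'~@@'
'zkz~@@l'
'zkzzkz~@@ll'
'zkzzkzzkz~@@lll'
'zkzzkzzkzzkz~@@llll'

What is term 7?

Every step adds zkz to the front and l to the end of the previous string.
From zkzzkzzkzzkz~@@llll, 2 further steps: zkzzkzzkzzkz~@@llll → zkzzkzzkzzkzzkz~@@lllll → (answer).

zkzzkzzkzzkzzkzzkz~@@llllll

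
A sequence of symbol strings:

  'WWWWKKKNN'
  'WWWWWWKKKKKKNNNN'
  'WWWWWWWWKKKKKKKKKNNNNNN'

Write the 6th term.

WWWWWWWWWWWWWWKKKKKKKKKKKKKKKKKKNNNNNNNNNNNN

The n-th term is 2n+2 W's then 3n K's then 2n N's (n = 1, 2, …).
For term 6, n = 6, so the run lengths are 14, 18, 12.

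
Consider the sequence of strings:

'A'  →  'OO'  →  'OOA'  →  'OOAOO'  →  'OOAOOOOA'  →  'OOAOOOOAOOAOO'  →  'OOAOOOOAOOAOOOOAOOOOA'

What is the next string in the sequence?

This is a Fibonacci-style word recurrence s(k) = s(k−1)·s(k−2): e.g. OO·A = OOA.
The next term joins OOAOOOOAOOAOOOOAOOOOA and OOAOOOOAOOAOO.

OOAOOOOAOOAOOOOAOOOOAOOAOOOOAOOAOO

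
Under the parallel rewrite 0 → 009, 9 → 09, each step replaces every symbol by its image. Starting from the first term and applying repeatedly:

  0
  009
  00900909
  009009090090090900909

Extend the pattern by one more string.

Replace each of the 21 characters of 009009090090090900909 in place — 009 009 09 009 009 09 009 09 009 009 09 009 009 09 009 09 009 009 09 009 09 — and concatenate.

0090090900900909009090090090900900909009090090090900909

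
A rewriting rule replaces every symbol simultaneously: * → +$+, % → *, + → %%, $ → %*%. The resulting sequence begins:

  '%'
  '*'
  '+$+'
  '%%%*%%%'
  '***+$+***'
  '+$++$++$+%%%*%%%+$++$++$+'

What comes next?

%%%*%%%%%%*%%%%%%*%%%***+$+***%%%*%%%%%%*%%%%%%*%%%

Applying the rule to each of the 25 symbols of +$++$++$+%%%*%%%+$++$++$+ gives the pieces %% %*% %% %% %*% %% %% %*% %% * * * +$+ * * * %% %*% %% %% %*% %% %% %*% %%, which concatenate to the answer.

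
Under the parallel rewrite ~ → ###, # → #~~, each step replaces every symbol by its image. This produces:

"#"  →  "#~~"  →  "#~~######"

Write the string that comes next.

#~~#######~~#~~#~~#~~#~~#~~

Apply φ to #~~###### symbol by symbol: #→#~~, ~→###, ~→###, #→#~~, #→#~~, #→#~~, #→#~~, #→#~~, #→#~~; joined: #~~ ### ### #~~ #~~ #~~ #~~ #~~ #~~.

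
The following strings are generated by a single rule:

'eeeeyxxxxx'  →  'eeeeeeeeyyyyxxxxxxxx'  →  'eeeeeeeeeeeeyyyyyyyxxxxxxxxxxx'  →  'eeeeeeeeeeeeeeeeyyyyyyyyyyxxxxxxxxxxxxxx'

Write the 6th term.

eeeeeeeeeeeeeeeeeeeeeeeeyyyyyyyyyyyyyyyyxxxxxxxxxxxxxxxxxxxx

The n-th term is 4n e's then 3n-2 y's then 3n+2 x's (n = 1, 2, …).
Setting n = 6 gives 24, 16, 20 characters in each block.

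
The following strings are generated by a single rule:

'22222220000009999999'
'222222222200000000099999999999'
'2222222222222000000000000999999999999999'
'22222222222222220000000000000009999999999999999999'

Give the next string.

The n-th term is 3n+1 2's then 3n 0's then 4n-1 9's, where the shown terms are n = 2, 3, 4, 5.
For the next term, n = 6, so the run lengths are 19, 18, 23.

222222222222222222200000000000000000099999999999999999999999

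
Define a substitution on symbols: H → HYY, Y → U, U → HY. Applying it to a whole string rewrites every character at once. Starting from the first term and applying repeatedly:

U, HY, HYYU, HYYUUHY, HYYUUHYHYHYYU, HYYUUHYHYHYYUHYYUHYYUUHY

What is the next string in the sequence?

Rewriting the 24 symbols of HYYUUHYHYHYYUHYYUHYYUUHY one by one yields HYY U U HY HY HYY U HYY U HYY U U HY HYY U U HY HYY U U HY HY HYY U; concatenated:

HYYUUHYHYHYYUHYYUHYYUUHYHYYUUHYHYYUUHYHYHYYU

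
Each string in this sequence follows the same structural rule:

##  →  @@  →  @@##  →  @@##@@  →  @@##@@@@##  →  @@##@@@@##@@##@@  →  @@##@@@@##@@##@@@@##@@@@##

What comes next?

From term 3 onward, concatenate the last term with the second-to-last: @@·## = @@##, @@##·@@ = @@##@@, …
So term 8 is @@##@@@@##@@##@@@@##@@@@##·@@##@@@@##@@##@@.

@@##@@@@##@@##@@@@##@@@@##@@##@@@@##@@##@@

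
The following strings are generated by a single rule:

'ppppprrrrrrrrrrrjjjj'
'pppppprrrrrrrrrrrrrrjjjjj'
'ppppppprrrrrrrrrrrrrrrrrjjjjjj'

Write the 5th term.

ppppppppprrrrrrrrrrrrrrrrrrrrrrrjjjjjjjj

Each string has the form p^{n+2} r^{3n+2} j^{n+1}, where the shown terms are n = 3, 4, 5.
Setting n = 7 gives 9, 23, 8 characters in each block.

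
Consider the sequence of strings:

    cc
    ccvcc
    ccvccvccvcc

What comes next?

ccvccvccvccvccvccvccvcc

Every step duplicates the string with 'v' between the halves.
One more doubling of ccvccvccvcc gives the answer.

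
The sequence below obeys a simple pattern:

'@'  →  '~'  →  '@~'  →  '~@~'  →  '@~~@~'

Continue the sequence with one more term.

~@~@~~@~

This is a Fibonacci-style word recurrence s(k) = s(k−2)·s(k−1): e.g. @·~ = @~.
So term 6 is ~@~·@~~@~.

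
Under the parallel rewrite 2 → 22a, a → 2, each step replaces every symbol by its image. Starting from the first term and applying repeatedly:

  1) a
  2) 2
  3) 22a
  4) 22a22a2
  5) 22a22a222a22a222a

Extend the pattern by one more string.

22a22a222a22a222a22a22a222a22a222a22a22a2

φ(22a22a222a22a222a) expands symbol-by-symbol to 22a 22a 2 22a 22a 2 22a 22a 22a 2 22a 22a 2 22a 22a 22a 2; joining the 17 pieces gives the next term.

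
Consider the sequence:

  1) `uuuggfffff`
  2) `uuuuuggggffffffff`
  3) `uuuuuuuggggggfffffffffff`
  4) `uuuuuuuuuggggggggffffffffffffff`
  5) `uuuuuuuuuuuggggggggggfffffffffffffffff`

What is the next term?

Term n consists of 2n+1 u's, followed by 2n g's, followed by 3n+2 f's (n = 1, 2, …).
Setting n = 6 gives 13, 12, 20 characters in each block.

uuuuuuuuuuuuuggggggggggggffffffffffffffffffff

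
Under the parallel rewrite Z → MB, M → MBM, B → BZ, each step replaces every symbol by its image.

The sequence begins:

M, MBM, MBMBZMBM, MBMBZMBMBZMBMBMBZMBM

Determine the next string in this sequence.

Applying the rule to each of the 20 symbols of MBMBZMBMBZMBMBMBZMBM gives the pieces MBM BZ MBM BZ MB MBM BZ MBM BZ MB MBM BZ MBM BZ MBM BZ MB MBM BZ MBM, which concatenate to the answer.

MBMBZMBMBZMBMBMBZMBMBZMBMBMBZMBMBZMBMBZMBMBMBZMBM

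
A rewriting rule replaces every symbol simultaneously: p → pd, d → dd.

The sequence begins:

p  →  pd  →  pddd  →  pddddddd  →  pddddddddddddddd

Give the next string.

Rewriting the 16 symbols of pddddddddddddddd one by one yields pd dd dd dd dd dd dd dd dd dd dd dd dd dd dd dd; concatenated:

pddddddddddddddddddddddddddddddd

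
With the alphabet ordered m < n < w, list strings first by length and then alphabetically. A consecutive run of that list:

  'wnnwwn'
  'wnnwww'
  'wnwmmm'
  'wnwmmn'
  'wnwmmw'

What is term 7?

wnwmnn

Stepping forward 2 times from wnwmmw: wnwmmw → wnwmnm, then the target.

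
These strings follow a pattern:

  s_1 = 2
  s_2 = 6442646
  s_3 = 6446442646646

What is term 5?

Each term wraps the previous one in 644 on the left and 646 on the right.
From 6446442646646, 2 further steps: 6446442646646 → 6446446442646646646 → (answer).

6446446446442646646646646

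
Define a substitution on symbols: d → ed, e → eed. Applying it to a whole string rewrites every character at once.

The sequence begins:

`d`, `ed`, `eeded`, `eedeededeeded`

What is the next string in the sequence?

Rewriting the 13 symbols of eedeededeeded one by one yields eed eed ed eed eed ed eed ed eed eed ed eed ed; concatenated:

eedeededeedeededeededeedeededeeded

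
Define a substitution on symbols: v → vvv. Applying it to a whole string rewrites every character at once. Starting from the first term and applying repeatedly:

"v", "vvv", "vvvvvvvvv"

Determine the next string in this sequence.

vvvvvvvvvvvvvvvvvvvvvvvvvvv

Rewriting each symbol of vvvvvvvvv: v→vvv, v→vvv, v→vvv, v→vvv, v→vvv, v→vvv, v→vvv, v→vvv, v→vvv, which concatenates to vvv vvv vvv vvv vvv vvv vvv vvv vvv.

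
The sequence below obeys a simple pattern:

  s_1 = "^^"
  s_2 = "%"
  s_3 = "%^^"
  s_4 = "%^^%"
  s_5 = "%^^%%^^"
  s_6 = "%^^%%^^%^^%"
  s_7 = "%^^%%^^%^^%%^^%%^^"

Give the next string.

This is a Fibonacci-style word recurrence s(k) = s(k−1)·s(k−2): e.g. %·^^ = %^^.
The next term joins %^^%%^^%^^%%^^%%^^ and %^^%%^^%^^%.

%^^%%^^%^^%%^^%%^^%^^%%^^%^^%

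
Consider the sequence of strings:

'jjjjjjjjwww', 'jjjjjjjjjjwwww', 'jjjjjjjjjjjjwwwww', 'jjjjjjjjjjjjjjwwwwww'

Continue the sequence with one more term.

jjjjjjjjjjjjjjjjwwwwwww

The n-th term is 2n+2 j's then n w's, where the shown terms are n = 3, 4, 5, 6.
Setting n = 7 gives 16, 7 characters in each block.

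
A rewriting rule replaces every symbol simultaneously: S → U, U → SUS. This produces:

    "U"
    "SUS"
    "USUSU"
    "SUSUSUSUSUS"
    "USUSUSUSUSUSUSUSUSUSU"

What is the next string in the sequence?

SUSUSUSUSUSUSUSUSUSUSUSUSUSUSUSUSUSUSUSUSUS

Replace each of the 21 characters of USUSUSUSUSUSUSUSUSUSU in place — SUS U SUS U SUS U SUS U SUS U SUS U SUS U SUS U SUS U SUS U SUS — and concatenate.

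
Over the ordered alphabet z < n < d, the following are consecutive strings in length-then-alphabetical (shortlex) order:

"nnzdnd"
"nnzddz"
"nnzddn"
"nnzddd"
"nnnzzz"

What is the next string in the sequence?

Treat nnnzzz as a base-3 numeral over the given alphabet and add one, carrying through any trailing d's.

nnnzzn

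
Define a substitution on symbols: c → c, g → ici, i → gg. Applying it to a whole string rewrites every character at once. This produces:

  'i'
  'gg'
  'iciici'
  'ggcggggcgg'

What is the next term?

iciiciciciiciiciiciciciici

Rewriting each symbol of ggcggggcgg: g→ici, g→ici, c→c, g→ici, g→ici, g→ici, g→ici, c→c, g→ici, g→ici, which concatenates to ici ici c ici ici ici ici c ici ici.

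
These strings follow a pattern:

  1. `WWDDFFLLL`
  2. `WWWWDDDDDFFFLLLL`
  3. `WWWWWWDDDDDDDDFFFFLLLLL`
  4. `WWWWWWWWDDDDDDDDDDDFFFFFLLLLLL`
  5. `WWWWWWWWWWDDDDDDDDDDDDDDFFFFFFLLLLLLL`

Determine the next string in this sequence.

WWWWWWWWWWWWDDDDDDDDDDDDDDDDDFFFFFFFLLLLLLLL

Reading off run lengths: W runs 2, 4, 6, 8, 10; D runs 2, 5, 8, 11, 14; F runs 2, 3, 4, 5, 6; L runs 3, 4, 5, 6, 7 — each is linear in n (n = 1, 2, …).
For the next term, n = 6, so the run lengths are 12, 17, 7, 8.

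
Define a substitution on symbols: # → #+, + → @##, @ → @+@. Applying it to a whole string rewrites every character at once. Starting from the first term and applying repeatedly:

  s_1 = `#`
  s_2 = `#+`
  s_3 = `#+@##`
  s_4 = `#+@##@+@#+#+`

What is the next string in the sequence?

Rewriting each symbol of #+@##@+@#+#+: #→#+, +→@##, @→@+@, #→#+, #→#+, @→@+@, +→@##, @→@+@, #→#+, +→@##, #→#+, +→@##, which concatenates to #+ @## @+@ #+ #+ @+@ @## @+@ #+ @## #+ @##.

#+@##@+@#+#+@+@@##@+@#+@###+@##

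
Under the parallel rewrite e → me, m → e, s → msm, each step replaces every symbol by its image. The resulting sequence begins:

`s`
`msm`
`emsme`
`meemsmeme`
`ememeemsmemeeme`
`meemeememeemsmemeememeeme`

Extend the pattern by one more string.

φ(meemeememeemsmemeememeeme) expands symbol-by-symbol to e me me e me me e me e me me e msm e me e me me e me e me me e me; joining the 25 pieces gives the next term.

ememeememeemeememeemsmemeememeemeememeeme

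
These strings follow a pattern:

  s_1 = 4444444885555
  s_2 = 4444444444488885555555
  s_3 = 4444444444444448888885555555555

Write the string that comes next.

Reading off run lengths: 4 runs 7, 11, 15; 8 runs 2, 4, 6; 5 runs 4, 7, 10 — each is linear in n (n = 1, 2, …).
At n = 4 the blocks have lengths 19, 8, 13.

4444444444444444444888888885555555555555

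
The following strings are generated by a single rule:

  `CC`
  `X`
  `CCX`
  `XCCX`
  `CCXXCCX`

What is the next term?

XCCXCCXXCCX

From term 3 onward, concatenate the second-to-last term with the last: CC·X = CCX, X·CCX = XCCX, …
So term 6 is XCCX·CCXXCCX.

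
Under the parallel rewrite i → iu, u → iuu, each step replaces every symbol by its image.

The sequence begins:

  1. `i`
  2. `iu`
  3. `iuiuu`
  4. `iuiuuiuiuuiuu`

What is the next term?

iuiuuiuiuuiuuiuiuuiuiuuiuuiuiuuiuu

φ(iuiuuiuiuuiuu) expands symbol-by-symbol to iu iuu iu iuu iuu iu iuu iu iuu iuu iu iuu iuu; joining the 13 pieces gives the next term.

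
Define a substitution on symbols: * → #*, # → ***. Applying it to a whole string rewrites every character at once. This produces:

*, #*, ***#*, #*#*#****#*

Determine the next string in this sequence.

Expanding #*#*#****#*: #→***, *→#*, #→***, *→#*, #→***, *→#*, *→#*, *→#*, *→#*, #→***, *→#*. Concatenated: *** #* *** #* *** #* #* #* #* *** #*.

***#****#****#*#*#*#****#*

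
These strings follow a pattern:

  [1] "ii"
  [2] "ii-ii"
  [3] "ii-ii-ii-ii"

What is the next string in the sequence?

Each string is two copies of the previous one joined by '-'.
Doubling ii-ii-ii-ii with '-' between the halves:

ii-ii-ii-ii-ii-ii-ii-ii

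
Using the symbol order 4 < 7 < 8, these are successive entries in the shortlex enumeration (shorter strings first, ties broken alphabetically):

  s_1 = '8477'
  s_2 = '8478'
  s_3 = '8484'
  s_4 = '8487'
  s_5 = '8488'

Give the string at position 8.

8748

Advancing 3 positions from 8488 through 8488 → 8744 → 8747 reaches term 8.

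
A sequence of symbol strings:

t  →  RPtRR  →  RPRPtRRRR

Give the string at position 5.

Every step adds RP to the front and RR to the end of the previous string.
From RPRPtRRRR, 2 further steps: RPRPtRRRR → RPRPRPtRRRRRR → (answer).

RPRPRPRPtRRRRRRRR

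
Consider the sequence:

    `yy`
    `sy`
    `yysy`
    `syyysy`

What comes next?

Each term (from the third on) is the two preceding terms concatenated in order: term 3 = yy·sy = yysy.
The next term joins yysy and syyysy.

yysysyyysy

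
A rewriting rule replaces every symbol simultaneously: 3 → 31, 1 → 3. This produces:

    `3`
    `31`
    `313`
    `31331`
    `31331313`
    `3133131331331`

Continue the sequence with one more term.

313313133133131331313

Replace each of the 13 characters of 3133131331331 in place — 31 3 31 31 3 31 3 31 31 3 31 31 3 — and concatenate.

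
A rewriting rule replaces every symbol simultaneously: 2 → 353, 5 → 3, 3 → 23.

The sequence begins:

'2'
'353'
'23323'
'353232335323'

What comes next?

2332335323353232332335323

Apply φ to 353232335323 symbol by symbol: 3→23, 5→3, 3→23, 2→353, 3→23, 2→353, 3→23, 3→23, 5→3, 3→23, 2→353, 3→23; joined: 23 3 23 353 23 353 23 23 3 23 353 23.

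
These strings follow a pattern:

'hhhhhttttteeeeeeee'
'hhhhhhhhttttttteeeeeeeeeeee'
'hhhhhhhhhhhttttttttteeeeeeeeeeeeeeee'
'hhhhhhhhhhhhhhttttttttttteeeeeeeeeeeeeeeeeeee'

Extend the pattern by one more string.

Reading off run lengths: h runs 5, 8, 11, 14; t runs 5, 7, 9, 11; e runs 8, 12, 16, 20 — each is linear in n, where the shown terms are n = 2, 3, 4, 5.
For the next term, n = 6, so the run lengths are 17, 13, 24.

hhhhhhhhhhhhhhhhhttttttttttttteeeeeeeeeeeeeeeeeeeeeeee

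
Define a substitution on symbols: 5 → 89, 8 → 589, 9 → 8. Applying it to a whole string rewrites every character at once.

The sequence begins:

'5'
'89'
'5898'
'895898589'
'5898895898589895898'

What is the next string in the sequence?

89589858958988958985898958985898895898589

Replace each of the 19 characters of 5898895898589895898 in place — 89 589 8 589 589 8 89 589 8 589 89 589 8 589 8 89 589 8 589 — and concatenate.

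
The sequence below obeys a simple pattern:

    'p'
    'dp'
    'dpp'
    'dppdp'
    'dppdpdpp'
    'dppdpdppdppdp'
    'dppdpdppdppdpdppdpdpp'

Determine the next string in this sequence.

Each term (from the third on) is the previous term followed by the one before it: term 3 = dp·p = dpp.
Continuing: dppdpdppdppdpdppdpdpp · dppdpdppdppdp gives term 8.

dppdpdppdppdpdppdpdppdppdpdppdppdp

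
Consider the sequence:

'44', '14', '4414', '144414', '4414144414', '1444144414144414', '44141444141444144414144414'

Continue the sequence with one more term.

Each term (from the third on) is the two preceding terms concatenated in order: term 3 = 44·14 = 4414.
Continuing: 1444144414144414 · 44141444141444144414144414 gives term 8.

144414441414441444141444141444144414144414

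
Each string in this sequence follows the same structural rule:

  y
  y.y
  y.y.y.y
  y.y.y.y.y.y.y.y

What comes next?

y.y.y.y.y.y.y.y.y.y.y.y.y.y.y.y

Every step duplicates the string with '.' between the halves.
One more doubling of y.y.y.y.y.y.y.y gives the answer.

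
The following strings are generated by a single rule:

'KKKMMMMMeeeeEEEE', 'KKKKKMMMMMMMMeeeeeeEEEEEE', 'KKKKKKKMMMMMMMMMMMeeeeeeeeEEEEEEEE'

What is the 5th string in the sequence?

KKKKKKKKKKKMMMMMMMMMMMMMMMMMeeeeeeeeeeeeEEEEEEEEEEEE

Each string has the form K^{2n-1} M^{3n-1} e^{2n} E^{2n}, where the shown terms are n = 2, 3, 4.
At n = 6 the blocks have lengths 11, 17, 12, 12.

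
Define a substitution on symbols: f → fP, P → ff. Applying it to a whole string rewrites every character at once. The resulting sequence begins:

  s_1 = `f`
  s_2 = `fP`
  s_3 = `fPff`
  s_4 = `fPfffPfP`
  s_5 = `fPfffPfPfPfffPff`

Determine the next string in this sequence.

φ(fPfffPfPfPfffPff) expands symbol-by-symbol to fP ff fP fP fP ff fP ff fP ff fP fP fP ff fP fP; joining the 16 pieces gives the next term.

fPfffPfPfPfffPfffPfffPfPfPfffPfP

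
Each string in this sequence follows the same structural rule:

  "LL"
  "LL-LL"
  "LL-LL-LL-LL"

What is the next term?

Each string is two copies of the previous one joined by '-'.
So the next term is two copies of LL-LL-LL-LL with '-' between the halves.

LL-LL-LL-LL-LL-LL-LL-LL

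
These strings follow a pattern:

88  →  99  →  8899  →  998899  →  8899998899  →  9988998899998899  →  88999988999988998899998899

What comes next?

998899889999889988999988999988998899998899

Each term (from the third on) is the two preceding terms concatenated in order: term 3 = 88·99 = 8899.
So term 8 is 9988998899998899·88999988999988998899998899.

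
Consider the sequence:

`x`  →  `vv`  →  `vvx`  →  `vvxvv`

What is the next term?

This is a Fibonacci-style word recurrence s(k) = s(k−1)·s(k−2): e.g. vv·x = vvx.
So term 5 is vvxvv·vvx.

vvxvvvvx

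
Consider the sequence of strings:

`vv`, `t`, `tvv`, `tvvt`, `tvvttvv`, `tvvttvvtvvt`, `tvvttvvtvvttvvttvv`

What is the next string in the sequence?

tvvttvvtvvttvvttvvtvvttvvtvvt

Each term (from the third on) is the previous term followed by the one before it: term 3 = t·vv = tvv.
So term 8 is tvvttvvtvvttvvttvv·tvvttvvtvvt.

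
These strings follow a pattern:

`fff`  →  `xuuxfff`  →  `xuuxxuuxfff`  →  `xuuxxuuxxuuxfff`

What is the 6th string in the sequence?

The strings grow by a fixed prefix xuux each time.
From xuuxxuuxxuuxfff, 2 further steps: xuuxxuuxxuuxfff → xuuxxuuxxuuxxuuxfff → (answer).

xuuxxuuxxuuxxuuxxuuxfff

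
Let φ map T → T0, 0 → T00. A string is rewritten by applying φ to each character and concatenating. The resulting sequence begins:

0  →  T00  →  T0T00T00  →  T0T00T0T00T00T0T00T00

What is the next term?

T0T00T0T00T00T0T00T0T00T00T0T00T00T0T00T0T00T00T0T00T00

φ(T0T00T0T00T00T0T00T00) expands symbol-by-symbol to T0 T00 T0 T00 T00 T0 T00 T0 T00 T00 T0 T00 T00 T0 T00 T0 T00 T00 T0 T00 T00; joining the 21 pieces gives the next term.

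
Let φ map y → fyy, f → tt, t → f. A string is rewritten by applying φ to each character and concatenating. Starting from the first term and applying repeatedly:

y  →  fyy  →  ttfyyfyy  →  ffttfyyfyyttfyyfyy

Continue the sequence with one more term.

Rewriting the 18 symbols of ffttfyyfyyttfyyfyy one by one yields tt tt f f tt fyy fyy tt fyy fyy f f tt fyy fyy tt fyy fyy; concatenated:

ttttffttfyyfyyttfyyfyyffttfyyfyyttfyyfyy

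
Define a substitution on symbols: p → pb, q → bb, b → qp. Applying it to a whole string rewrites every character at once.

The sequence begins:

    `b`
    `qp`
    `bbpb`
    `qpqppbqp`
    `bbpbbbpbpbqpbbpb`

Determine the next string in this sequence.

qpqppbqpqpqppbqppbqpbbpbqpqppbqp

φ(bbpbbbpbpbqpbbpb) expands symbol-by-symbol to qp qp pb qp qp qp pb qp pb qp bb pb qp qp pb qp; joining the 16 pieces gives the next term.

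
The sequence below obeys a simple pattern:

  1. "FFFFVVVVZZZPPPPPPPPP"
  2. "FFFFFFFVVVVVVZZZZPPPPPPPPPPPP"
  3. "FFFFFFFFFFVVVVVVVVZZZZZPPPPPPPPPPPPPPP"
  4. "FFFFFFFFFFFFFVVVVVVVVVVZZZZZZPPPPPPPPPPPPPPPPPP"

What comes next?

The n-th term is 3n-2 F's then 2n V's then n+1 Z's then 3n+3 P's, where the shown terms are n = 2, 3, 4, 5.
At n = 6 the blocks have lengths 16, 12, 7, 21.

FFFFFFFFFFFFFFFFVVVVVVVVVVVVZZZZZZZPPPPPPPPPPPPPPPPPPPPP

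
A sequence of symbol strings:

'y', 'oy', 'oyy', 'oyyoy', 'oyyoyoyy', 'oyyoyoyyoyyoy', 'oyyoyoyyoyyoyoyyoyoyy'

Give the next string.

This is a Fibonacci-style word recurrence s(k) = s(k−1)·s(k−2): e.g. oy·y = oyy.
Continuing: oyyoyoyyoyyoyoyyoyoyy · oyyoyoyyoyyoy gives term 8.

oyyoyoyyoyyoyoyyoyoyyoyyoyoyyoyyoy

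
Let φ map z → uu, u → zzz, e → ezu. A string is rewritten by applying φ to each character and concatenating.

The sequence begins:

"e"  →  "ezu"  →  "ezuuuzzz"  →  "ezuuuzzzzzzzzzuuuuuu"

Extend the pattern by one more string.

Applying the rule to each of the 20 symbols of ezuuuzzzzzzzzzuuuuuu gives the pieces ezu uu zzz zzz zzz uu uu uu uu uu uu uu uu uu zzz zzz zzz zzz zzz zzz, which concatenate to the answer.

ezuuuzzzzzzzzzuuuuuuuuuuuuuuuuuuzzzzzzzzzzzzzzzzzz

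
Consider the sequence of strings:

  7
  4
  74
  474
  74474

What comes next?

47474474

From term 3 onward, concatenate the second-to-last term with the last: 7·4 = 74, 4·74 = 474, …
Continuing: 474 · 74474 gives term 6.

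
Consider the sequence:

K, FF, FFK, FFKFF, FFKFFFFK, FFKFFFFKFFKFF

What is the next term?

FFKFFFFKFFKFFFFKFFFFK

This is a Fibonacci-style word recurrence s(k) = s(k−1)·s(k−2): e.g. FF·K = FFK.
So term 7 is FFKFFFFKFFKFF·FFKFFFFK.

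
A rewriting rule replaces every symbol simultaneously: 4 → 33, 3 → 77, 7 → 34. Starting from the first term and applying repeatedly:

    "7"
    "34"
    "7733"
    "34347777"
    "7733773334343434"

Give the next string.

Replace each of the 16 characters of 7733773334343434 in place — 34 34 77 77 34 34 77 77 77 33 77 33 77 33 77 33 — and concatenate.

34347777343477777733773377337733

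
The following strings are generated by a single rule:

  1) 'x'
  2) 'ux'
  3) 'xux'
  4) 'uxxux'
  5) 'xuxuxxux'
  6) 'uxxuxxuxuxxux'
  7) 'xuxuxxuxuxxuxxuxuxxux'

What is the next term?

uxxuxxuxuxxuxxuxuxxuxuxxuxxuxuxxux

From term 3 onward, concatenate the second-to-last term with the last: x·ux = xux, ux·xux = uxxux, …
The next term joins uxxuxxuxuxxux and xuxuxxuxuxxuxxuxuxxux.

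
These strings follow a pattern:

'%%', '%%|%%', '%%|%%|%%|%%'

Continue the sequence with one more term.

%%|%%|%%|%%|%%|%%|%%|%%

Each string is two copies of the previous one joined by '|'.
So the next term is two copies of %%|%%|%%|%% with '|' between the halves.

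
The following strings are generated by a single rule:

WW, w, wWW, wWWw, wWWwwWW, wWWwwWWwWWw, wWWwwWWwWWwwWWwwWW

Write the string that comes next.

This is a Fibonacci-style word recurrence s(k) = s(k−1)·s(k−2): e.g. w·WW = wWW.
Continuing: wWWwwWWwWWwwWWwwWW · wWWwwWWwWWw gives term 8.

wWWwwWWwWWwwWWwwWWwWWwwWWwWWw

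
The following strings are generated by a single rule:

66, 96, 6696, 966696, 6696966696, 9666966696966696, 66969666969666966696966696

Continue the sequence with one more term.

966696669696669666969666969666966696966696

From term 3 onward, concatenate the second-to-last term with the last: 66·96 = 6696, 96·6696 = 966696, …
The next term joins 9666966696966696 and 66969666969666966696966696.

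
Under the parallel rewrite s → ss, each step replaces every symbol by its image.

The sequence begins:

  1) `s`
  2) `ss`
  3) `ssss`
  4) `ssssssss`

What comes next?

ssssssssssssssss

Expanding ssssssss: s→ss, s→ss, s→ss, s→ss, s→ss, s→ss, s→ss, s→ss. Concatenated: ss ss ss ss ss ss ss ss.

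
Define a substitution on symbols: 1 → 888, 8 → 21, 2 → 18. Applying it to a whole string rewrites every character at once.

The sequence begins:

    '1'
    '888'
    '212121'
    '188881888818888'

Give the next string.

φ(188881888818888) expands symbol-by-symbol to 888 21 21 21 21 888 21 21 21 21 888 21 21 21 21; joining the 15 pieces gives the next term.

888212121218882121212188821212121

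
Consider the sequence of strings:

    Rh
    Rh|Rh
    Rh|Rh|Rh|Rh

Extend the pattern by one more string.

Rh|Rh|Rh|Rh|Rh|Rh|Rh|Rh

Every step duplicates the string with '|' between the halves.
So the next term is two copies of Rh|Rh|Rh|Rh with '|' between the halves.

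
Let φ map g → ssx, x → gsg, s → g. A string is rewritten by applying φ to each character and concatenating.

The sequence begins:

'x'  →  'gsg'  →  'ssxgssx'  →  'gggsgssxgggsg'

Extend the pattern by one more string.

ssxssxssxgssxgggsgssxssxssxgssx

Applying the rule to each of the 13 symbols of gggsgssxgggsg gives the pieces ssx ssx ssx g ssx g g gsg ssx ssx ssx g ssx, which concatenate to the answer.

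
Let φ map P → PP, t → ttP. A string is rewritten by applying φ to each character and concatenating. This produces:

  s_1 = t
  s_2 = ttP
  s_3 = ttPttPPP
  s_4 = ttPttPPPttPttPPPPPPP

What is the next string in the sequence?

φ(ttPttPPPttPttPPPPPPP) expands symbol-by-symbol to ttP ttP PP ttP ttP PP PP PP ttP ttP PP ttP ttP PP PP PP PP PP PP PP; joining the 20 pieces gives the next term.

ttPttPPPttPttPPPPPPPttPttPPPttPttPPPPPPPPPPPPPPP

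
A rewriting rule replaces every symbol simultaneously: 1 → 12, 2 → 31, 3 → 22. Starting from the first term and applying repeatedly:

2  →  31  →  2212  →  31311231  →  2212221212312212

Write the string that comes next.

Rewriting the 16 symbols of 2212221212312212 one by one yields 31 31 12 31 31 31 12 31 12 31 22 12 31 31 12 31; concatenated:

31311231313112311231221231311231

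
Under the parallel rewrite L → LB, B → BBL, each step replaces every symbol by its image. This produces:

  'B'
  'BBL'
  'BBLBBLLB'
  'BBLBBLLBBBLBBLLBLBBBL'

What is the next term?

Applying the rule to each of the 21 symbols of BBLBBLLBBBLBBLLBLBBBL gives the pieces BBL BBL LB BBL BBL LB LB BBL BBL BBL LB BBL BBL LB LB BBL LB BBL BBL BBL LB, which concatenate to the answer.

BBLBBLLBBBLBBLLBLBBBLBBLBBLLBBBLBBLLBLBBBLLBBBLBBLBBLLB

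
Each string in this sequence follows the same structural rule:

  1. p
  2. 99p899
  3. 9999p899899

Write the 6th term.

Every step adds 99 to the front and 899 to the end of the previous string.
From 9999p899899, 3 further steps: 9999p899899 → 999999p899899899 → 99999999p899899899899 → (answer).

9999999999p899899899899899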